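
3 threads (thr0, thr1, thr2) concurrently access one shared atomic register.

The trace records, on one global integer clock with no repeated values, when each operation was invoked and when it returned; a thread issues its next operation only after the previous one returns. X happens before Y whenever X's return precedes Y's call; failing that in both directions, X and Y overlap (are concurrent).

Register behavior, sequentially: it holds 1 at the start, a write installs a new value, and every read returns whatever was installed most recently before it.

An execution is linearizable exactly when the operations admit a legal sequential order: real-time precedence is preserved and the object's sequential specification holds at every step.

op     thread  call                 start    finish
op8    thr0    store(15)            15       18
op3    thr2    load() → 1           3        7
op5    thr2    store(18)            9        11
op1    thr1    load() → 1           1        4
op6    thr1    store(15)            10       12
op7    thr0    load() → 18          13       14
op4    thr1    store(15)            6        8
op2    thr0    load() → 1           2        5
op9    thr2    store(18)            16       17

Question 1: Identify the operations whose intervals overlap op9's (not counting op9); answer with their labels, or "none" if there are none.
op8

concurrent with op9 ([16,17]): every op whose interval crosses 16..17
op1 [1,4]: before
op2 [2,5]: before
op3 [3,7]: before
op4 [6,8]: before
op5 [9,11]: before
op6 [10,12]: before
op7 [13,14]: before
op8 [15,18]: concurrent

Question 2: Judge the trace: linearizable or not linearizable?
linearizable

witness order: op1, op2, op3, op4, op6, op5, op7, op8, op9
step 1: op1 load() → 1 — value 1
step 2: op2 load() → 1 — value 1
step 3: op3 load() → 1 — value 1
step 4: op4 store(15) — value 15
step 5: op6 store(15) — value 15
step 6: op5 store(18) — value 18
step 7: op7 load() → 18 — value 18
step 8: op8 store(15) — value 15
step 9: op9 store(18) — value 18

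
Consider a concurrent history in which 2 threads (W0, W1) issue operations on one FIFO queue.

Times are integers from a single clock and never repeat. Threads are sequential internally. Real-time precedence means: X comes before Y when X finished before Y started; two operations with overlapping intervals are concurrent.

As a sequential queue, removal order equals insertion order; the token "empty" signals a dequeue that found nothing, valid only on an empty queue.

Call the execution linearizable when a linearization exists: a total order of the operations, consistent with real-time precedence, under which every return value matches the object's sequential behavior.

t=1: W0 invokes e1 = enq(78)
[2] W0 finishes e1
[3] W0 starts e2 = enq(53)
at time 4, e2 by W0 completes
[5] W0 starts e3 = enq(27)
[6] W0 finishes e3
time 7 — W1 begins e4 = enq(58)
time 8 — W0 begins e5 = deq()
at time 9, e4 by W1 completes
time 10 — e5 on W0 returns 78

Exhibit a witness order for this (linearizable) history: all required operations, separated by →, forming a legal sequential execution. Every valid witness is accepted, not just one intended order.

e1 → e2 → e3 → e4 → e5

1. e1 enq(78), leaving queue <78>
2. e2 enq(53), leaving queue <78,53>
3. e3 enq(27), leaving queue <78,53,27>
4. e4 enq(58), leaving queue <78,53,27,58>
5. e5 deq() → 78, leaving queue <53,27,58>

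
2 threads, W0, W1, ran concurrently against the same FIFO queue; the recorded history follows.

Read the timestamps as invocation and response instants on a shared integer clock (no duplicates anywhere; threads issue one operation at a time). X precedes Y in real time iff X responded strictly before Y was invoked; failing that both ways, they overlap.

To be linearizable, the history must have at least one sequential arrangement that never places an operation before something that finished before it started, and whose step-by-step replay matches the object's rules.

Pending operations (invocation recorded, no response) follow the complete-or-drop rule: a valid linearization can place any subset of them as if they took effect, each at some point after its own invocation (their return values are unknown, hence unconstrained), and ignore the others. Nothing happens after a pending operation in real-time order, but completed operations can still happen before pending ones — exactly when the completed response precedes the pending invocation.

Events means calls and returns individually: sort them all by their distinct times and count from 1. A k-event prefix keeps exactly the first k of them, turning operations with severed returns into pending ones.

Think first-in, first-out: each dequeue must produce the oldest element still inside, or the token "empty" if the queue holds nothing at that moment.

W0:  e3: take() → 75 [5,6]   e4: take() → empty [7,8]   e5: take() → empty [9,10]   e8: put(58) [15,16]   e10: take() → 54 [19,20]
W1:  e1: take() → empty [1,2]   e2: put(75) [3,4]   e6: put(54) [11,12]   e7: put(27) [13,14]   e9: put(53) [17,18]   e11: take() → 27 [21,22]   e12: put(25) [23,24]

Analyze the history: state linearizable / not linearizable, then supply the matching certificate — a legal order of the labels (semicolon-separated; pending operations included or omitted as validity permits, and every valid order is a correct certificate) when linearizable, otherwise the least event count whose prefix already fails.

step 1: e1 take() → empty — queue <>
step 2: e2 put(75) — queue <75>
step 3: e3 take() → 75 — queue <>
step 4: e4 take() → empty — queue <>
step 5: e5 take() → empty — queue <>
step 6: e6 put(54) — queue <54>
step 7: e7 put(27) — queue <54,27>
step 8: e8 put(58) — queue <54,27,58>
step 9: e9 put(53) — queue <54,27,58,53>
step 10: e10 take() → 54 — queue <27,58,53>
step 11: e11 take() → 27 — queue <58,53>
step 12: e12 put(25) — queue <58,53,25>

linearizable — witness: e1; e2; e3; e4; e5; e6; e7; e8; e9; e10; e11; e12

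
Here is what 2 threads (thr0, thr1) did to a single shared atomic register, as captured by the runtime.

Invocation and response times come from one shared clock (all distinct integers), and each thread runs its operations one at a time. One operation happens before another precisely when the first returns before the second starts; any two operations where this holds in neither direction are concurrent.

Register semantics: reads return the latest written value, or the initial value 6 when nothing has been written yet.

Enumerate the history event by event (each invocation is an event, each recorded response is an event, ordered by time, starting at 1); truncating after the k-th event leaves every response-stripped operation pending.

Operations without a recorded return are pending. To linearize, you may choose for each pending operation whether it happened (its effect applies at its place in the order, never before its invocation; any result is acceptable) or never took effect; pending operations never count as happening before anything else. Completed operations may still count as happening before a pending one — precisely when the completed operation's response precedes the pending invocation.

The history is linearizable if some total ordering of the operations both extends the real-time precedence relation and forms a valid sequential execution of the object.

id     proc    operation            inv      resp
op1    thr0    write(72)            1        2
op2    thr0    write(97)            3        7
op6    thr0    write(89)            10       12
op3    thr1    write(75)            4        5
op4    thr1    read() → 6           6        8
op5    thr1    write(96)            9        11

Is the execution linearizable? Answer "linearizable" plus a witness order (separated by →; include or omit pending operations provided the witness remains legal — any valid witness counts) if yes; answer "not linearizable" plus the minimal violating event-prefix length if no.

not linearizable — minimal violating prefix: 8 events

prefix check: 1..7 passes, 1..8 fails once op4's time-8 response joins
every one of the 3 real-time-consistent orders over 4 completed atomic register ops fails the sequential spec
sample order op1, op2, op3, op4 stalls at step 4 — op4 read() → 6 has no legal effect
sample order op1, op3, op2, op4 stalls at step 4 — op4 read() → 6 has no legal effect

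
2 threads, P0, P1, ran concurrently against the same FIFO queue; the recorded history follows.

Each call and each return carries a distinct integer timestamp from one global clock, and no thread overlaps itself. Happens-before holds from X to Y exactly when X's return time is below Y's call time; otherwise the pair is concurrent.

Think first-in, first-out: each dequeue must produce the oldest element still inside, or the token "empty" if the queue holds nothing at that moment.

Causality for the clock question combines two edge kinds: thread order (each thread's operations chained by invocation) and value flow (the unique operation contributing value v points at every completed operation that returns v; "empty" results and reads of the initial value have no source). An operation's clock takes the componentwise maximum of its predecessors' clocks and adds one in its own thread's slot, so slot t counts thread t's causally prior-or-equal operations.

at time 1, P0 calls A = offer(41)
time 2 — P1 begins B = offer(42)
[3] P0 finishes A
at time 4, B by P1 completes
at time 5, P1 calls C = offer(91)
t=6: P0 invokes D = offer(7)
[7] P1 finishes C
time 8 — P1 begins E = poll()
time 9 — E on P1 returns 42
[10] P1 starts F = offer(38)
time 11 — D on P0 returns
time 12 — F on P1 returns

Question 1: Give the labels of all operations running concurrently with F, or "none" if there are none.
concurrent with F ([10,12]): every op whose interval crosses 10..12
A [1,3]: before
B [2,4]: before
C [5,7]: before
D [6,11]: concurrent
E [8,9]: before

D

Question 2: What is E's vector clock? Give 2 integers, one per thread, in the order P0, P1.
B (invocation 2): nothing precedes it; P1's component alone gives (0, 1)
A (invocation 1): nothing precedes it; P0's component alone gives (1, 0)
invoked at 5, C merges VC(B)=(0, 1) and bumps P1's slot → (0, 2)
invoked at 6, D merges VC(A)=(1, 0) and bumps P0's slot → (2, 0)
invoked at 8, E merges VC(B)=(0, 1), VC(C)=(0, 2) and bumps P1's slot → (0, 3)
invoked at 10, F merges VC(E)=(0, 3) and bumps P1's slot → (0, 4)
target: VC(E) = (0, 3)

(0, 3)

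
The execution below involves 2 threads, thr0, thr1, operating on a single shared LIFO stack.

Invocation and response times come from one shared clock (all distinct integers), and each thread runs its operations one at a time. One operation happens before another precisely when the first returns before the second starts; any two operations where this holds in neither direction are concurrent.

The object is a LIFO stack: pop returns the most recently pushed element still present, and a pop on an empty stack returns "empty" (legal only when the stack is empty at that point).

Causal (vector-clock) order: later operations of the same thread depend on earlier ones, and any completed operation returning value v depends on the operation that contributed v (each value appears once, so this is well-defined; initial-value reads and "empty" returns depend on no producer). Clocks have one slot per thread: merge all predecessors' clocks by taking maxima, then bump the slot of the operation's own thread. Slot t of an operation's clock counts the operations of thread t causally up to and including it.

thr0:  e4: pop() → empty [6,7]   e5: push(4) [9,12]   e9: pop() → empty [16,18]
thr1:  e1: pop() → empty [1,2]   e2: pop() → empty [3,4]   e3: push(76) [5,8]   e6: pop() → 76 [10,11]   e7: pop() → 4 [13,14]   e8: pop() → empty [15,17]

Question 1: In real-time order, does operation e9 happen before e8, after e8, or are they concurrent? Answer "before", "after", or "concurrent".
concurrent

e9 spans [16,18], e8 spans [15,17]
the intervals overlap in both directions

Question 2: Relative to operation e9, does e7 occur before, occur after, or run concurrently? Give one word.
before

e7 spans [13,14], e9 spans [16,18]
resp(e7)=14 < inv(e9)=16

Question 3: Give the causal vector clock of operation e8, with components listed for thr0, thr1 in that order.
(2, 6)

invoked at 1, e1 has no predecessors; its own thr1 bump gives (0, 1)
invoked at 6, e4 has no predecessors; its own thr0 bump gives (1, 0)
e2 (invocation 3): componentwise max over VC(e1)=(0, 1), +1 at thr1, giving (0, 2)
e5 (invocation 9): componentwise max over VC(e4)=(1, 0), +1 at thr0, giving (2, 0)
e3 (invocation 5): componentwise max over VC(e2)=(0, 2), +1 at thr1, giving (0, 3)
e9 (invocation 16): componentwise max over VC(e5)=(2, 0), +1 at thr0, giving (3, 0)
e6 (invocation 10): componentwise max over VC(e3)=(0, 3), +1 at thr1, giving (0, 4)
e7 (invocation 13): componentwise max over VC(e5)=(2, 0), VC(e6)=(0, 4), +1 at thr1, giving (2, 5)
e8 (invocation 15): componentwise max over VC(e7)=(2, 5), +1 at thr1, giving (2, 6)
target: VC(e8) = (2, 6)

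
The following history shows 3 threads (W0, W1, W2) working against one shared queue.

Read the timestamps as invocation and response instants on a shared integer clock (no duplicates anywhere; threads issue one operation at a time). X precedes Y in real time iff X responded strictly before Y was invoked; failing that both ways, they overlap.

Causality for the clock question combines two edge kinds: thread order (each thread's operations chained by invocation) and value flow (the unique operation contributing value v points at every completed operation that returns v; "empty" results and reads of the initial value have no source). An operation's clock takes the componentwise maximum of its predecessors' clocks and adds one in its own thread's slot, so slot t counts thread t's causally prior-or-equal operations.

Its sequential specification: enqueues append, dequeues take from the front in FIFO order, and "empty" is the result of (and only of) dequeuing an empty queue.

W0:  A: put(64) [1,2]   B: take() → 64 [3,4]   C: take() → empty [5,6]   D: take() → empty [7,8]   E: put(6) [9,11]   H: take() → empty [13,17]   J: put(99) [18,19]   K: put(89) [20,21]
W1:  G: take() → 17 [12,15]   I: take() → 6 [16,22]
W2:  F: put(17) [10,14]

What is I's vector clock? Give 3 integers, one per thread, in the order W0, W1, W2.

invoked at 10, F has no predecessors; its own W2 bump gives (0, 0, 1)
invoked at 1, A has no predecessors; its own W0 bump gives (1, 0, 0)
from VC(F)=(0, 0, 1), G (invoked 12) maxes components and bumps W1 → (0, 1, 1)
from VC(A)=(1, 0, 0), B (invoked 3) maxes components and bumps W0 → (2, 0, 0)
from VC(B)=(2, 0, 0), C (invoked 5) maxes components and bumps W0 → (3, 0, 0)
from VC(C)=(3, 0, 0), D (invoked 7) maxes components and bumps W0 → (4, 0, 0)
from VC(D)=(4, 0, 0), E (invoked 9) maxes components and bumps W0 → (5, 0, 0)
from VC(E)=(5, 0, 0), H (invoked 13) maxes components and bumps W0 → (6, 0, 0)
from VC(H)=(6, 0, 0), J (invoked 18) maxes components and bumps W0 → (7, 0, 0)
from VC(E)=(5, 0, 0), VC(G)=(0, 1, 1), I (invoked 16) maxes components and bumps W1 → (5, 2, 1)
from VC(J)=(7, 0, 0), K (invoked 20) maxes components and bumps W0 → (8, 0, 0)
target: VC(I) = (5, 2, 1)

(5, 2, 1)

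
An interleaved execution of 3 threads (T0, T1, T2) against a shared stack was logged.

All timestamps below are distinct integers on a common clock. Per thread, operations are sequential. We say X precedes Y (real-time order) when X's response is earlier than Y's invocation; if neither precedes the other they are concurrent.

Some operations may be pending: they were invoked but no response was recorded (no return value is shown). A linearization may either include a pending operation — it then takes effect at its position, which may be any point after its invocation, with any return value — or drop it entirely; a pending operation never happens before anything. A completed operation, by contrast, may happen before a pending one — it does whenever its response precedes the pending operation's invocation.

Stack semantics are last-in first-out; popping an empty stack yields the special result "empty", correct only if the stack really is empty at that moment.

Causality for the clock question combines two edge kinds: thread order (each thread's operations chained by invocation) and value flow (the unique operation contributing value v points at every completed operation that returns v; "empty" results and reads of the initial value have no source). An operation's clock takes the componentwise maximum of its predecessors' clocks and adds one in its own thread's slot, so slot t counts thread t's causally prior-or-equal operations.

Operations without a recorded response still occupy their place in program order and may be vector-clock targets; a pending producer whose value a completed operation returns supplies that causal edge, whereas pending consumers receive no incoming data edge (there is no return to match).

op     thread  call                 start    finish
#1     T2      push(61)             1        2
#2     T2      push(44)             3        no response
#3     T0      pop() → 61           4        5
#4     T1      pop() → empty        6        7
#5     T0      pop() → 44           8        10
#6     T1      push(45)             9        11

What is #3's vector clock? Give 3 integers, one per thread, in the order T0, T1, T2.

invoked at 1, #1 has no predecessors; its own T2 bump gives (0, 0, 1)
invoked at 6, #4 has no predecessors; its own T1 bump gives (0, 1, 0)
#2, invoked 3, takes VC(#1)=(0, 0, 1) under max, adds 1 for T2 → (0, 0, 2)
#6, invoked 9, takes VC(#4)=(0, 1, 0) under max, adds 1 for T1 → (0, 2, 0)
#3, invoked 4, takes VC(#1)=(0, 0, 1) under max, adds 1 for T0 → (1, 0, 1)
#5, invoked 8, takes VC(#2)=(0, 0, 2), VC(#3)=(1, 0, 1) under max, adds 1 for T0 → (2, 0, 2)
target: VC(#3) = (1, 0, 1)

(1, 0, 1)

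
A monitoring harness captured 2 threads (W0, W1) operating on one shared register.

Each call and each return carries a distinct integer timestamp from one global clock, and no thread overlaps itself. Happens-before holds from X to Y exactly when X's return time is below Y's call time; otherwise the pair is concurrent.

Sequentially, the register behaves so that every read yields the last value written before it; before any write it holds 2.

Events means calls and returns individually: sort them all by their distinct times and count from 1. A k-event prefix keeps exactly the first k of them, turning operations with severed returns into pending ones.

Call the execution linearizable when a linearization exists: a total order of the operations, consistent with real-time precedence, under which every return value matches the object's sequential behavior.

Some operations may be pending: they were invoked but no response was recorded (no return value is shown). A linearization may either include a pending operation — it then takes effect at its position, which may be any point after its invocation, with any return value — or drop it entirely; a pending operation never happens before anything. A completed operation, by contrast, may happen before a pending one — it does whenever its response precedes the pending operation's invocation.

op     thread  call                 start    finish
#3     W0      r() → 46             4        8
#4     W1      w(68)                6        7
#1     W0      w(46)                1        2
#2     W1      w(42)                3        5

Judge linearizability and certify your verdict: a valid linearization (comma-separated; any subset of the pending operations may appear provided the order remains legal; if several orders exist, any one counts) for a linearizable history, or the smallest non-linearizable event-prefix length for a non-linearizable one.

linearizable — witness: #1, #3, #2, #4

after step 1 (#1 w(46)): value 46
after step 2 (#3 r() → 46): value 46
after step 3 (#2 w(42)): value 42
after step 4 (#4 w(68)): value 68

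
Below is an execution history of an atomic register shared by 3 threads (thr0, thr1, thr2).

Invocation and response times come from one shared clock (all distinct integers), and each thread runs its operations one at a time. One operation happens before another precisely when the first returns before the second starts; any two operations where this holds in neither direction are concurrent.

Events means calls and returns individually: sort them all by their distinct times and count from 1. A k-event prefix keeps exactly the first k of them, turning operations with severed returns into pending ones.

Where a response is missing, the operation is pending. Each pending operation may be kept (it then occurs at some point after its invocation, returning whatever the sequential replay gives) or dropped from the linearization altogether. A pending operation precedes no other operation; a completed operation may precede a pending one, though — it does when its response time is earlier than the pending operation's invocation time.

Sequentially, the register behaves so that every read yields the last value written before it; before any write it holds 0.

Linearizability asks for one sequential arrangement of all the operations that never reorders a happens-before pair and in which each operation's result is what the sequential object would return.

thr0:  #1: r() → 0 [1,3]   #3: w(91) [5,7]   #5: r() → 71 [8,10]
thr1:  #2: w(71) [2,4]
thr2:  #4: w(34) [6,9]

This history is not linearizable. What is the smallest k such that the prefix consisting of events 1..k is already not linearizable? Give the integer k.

one valid order for events 1..9 is #1, #2, #3, #4:
after step 1 (#1 r() → 0): value 0
after step 2 (#2 w(71)): value 71
after step 3 (#3 w(91)): value 91
after step 4 (#4 w(34)): value 34
event 10 — #5's response, time 10 — after it, nothing linearizes
one such order, #1, #2, #3, #4, #5, breaks at step 5 where #5 r() → 71 is illegal
one such order, #1, #2, #3, #5, #4, breaks at step 4 where #5 r() → 71 is illegal

10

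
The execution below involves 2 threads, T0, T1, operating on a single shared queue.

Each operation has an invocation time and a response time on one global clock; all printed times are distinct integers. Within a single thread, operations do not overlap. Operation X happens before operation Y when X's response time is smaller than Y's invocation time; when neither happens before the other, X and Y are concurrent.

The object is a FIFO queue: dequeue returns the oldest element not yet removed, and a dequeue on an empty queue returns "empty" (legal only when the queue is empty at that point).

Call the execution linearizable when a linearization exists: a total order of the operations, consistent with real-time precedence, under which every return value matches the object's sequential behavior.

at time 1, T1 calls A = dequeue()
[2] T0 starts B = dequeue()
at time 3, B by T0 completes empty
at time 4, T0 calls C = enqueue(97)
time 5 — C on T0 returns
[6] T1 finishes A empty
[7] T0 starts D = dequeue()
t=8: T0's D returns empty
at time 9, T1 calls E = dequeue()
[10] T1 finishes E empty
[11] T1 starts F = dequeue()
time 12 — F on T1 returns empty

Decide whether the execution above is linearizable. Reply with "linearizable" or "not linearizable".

through event 7 a valid linearization exists; event 8 (D responding at time 8) ends that
4 completed operations, 3 real-time-consistent orders — every queue replay fails
e.g. A, B, C, D: illegal at step 4, since D dequeue() → empty cannot apply there
e.g. B, A, C, D: illegal at step 4, since D dequeue() → empty cannot apply there

not linearizable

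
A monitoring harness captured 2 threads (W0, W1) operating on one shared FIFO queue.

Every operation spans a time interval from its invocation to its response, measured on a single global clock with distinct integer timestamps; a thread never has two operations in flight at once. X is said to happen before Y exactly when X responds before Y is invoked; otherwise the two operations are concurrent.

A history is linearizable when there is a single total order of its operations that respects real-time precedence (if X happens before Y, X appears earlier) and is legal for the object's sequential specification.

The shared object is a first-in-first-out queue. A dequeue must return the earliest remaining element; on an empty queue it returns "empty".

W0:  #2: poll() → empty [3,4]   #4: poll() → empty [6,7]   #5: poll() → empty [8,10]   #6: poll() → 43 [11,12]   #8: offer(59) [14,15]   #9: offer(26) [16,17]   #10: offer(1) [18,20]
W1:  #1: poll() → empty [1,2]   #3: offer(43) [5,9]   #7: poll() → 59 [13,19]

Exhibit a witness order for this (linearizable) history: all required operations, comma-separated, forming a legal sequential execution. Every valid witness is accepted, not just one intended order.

after step 1 (#1 poll() → empty): queue <>
after step 2 (#2 poll() → empty): queue <>
after step 3 (#4 poll() → empty): queue <>
after step 4 (#5 poll() → empty): queue <>
after step 5 (#3 offer(43)): queue <43>
after step 6 (#6 poll() → 43): queue <>
after step 7 (#8 offer(59)): queue <59>
after step 8 (#7 poll() → 59): queue <>
after step 9 (#9 offer(26)): queue <26>
after step 10 (#10 offer(1)): queue <26,1>

#1, #2, #4, #5, #3, #6, #8, #7, #9, #10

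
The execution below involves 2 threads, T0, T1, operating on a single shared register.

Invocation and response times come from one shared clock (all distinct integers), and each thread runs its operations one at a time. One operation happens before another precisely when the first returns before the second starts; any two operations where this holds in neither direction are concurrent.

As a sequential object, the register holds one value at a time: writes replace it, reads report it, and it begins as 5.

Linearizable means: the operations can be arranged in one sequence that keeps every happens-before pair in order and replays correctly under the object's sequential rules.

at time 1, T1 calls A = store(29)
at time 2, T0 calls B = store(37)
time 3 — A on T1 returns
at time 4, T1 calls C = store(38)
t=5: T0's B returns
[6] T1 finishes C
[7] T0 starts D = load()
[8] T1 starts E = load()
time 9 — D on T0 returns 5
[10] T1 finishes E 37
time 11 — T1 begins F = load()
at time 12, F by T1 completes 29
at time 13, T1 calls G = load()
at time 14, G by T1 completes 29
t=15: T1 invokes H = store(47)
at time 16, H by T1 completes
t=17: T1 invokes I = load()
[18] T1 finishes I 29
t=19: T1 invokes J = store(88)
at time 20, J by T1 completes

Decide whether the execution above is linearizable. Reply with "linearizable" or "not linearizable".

already the first 9 events (up to D's response at time 9) admit no linearization; the first 8 still do
real-time-consistent orders of the 4 completed operations: 3 — all fail the register replay
including or dropping the 1 pending operation (E) in any combination fails
take A, B, C, D (pending dropped): step 4 already fails, because D load() → 5 cannot occur there
take A, C, B, D (pending dropped): step 4 already fails, because D load() → 5 cannot occur there

not linearizable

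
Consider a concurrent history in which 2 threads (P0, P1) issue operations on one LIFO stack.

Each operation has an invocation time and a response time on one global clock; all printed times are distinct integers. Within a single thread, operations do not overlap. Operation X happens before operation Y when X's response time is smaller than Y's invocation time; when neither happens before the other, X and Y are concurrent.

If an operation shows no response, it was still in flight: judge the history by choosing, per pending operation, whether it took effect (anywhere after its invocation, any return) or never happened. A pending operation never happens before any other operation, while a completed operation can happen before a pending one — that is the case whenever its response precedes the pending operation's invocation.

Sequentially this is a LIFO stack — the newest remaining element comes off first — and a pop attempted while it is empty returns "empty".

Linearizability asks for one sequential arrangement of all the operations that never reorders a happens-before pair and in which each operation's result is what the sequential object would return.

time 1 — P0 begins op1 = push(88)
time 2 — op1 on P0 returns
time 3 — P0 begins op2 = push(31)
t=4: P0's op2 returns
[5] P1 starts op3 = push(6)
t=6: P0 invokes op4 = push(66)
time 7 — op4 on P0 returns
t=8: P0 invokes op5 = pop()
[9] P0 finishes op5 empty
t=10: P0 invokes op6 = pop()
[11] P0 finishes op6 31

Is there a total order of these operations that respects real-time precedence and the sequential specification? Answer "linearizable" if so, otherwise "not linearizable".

already the first 9 events (up to op5's response at time 9) admit no linearization; the first 8 still do
the sole real-time-consistent order of 4 completed operations fails the LIFO stack replay
every completion of the 1 pending operation (op3) was checked; none linearizes
for example op1, op2, op4, op5 (pending dropped) fails at step 4: op5 pop() → empty is not legal there

not linearizable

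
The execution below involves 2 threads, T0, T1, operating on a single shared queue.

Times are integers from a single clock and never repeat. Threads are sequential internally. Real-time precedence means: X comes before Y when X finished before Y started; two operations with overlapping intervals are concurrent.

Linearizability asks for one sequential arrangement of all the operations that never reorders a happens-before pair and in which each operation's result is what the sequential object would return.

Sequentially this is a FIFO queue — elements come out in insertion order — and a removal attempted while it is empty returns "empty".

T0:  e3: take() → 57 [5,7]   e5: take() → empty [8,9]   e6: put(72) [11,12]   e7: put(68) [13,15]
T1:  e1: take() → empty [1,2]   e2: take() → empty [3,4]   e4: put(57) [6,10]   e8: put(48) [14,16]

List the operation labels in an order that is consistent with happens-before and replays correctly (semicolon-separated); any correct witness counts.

e1; e2; e4; e3; e5; e6; e7; e8

1. e1 take() → empty, leaving queue <>
2. e2 take() → empty, leaving queue <>
3. e4 put(57), leaving queue <57>
4. e3 take() → 57, leaving queue <>
5. e5 take() → empty, leaving queue <>
6. e6 put(72), leaving queue <72>
7. e7 put(68), leaving queue <72,68>
8. e8 put(48), leaving queue <72,68,48>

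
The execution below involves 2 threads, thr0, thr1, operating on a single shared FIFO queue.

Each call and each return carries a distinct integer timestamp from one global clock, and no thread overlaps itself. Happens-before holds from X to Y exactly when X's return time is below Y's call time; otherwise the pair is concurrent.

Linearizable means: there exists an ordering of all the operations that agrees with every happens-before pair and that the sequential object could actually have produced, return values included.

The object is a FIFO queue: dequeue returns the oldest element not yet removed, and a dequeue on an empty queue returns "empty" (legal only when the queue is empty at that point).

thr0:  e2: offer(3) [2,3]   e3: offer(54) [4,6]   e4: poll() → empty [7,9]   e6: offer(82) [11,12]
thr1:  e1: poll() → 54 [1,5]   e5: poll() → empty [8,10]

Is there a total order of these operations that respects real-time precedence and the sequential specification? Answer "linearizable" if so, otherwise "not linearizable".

not linearizable

through event 4 a valid linearization exists; event 5 (e1 responding at time 5) ends that
every one of the 2 real-time-consistent orders over 2 completed FIFO queue ops fails the sequential spec
no escape via the 1 pending operation (e3): every completion choice fails
one such order, e1, e2 (pending dropped), breaks at step 1 where e1 poll() → 54 is illegal
one such order, e2, e1 (pending dropped), breaks at step 2 where e1 poll() → 54 is illegal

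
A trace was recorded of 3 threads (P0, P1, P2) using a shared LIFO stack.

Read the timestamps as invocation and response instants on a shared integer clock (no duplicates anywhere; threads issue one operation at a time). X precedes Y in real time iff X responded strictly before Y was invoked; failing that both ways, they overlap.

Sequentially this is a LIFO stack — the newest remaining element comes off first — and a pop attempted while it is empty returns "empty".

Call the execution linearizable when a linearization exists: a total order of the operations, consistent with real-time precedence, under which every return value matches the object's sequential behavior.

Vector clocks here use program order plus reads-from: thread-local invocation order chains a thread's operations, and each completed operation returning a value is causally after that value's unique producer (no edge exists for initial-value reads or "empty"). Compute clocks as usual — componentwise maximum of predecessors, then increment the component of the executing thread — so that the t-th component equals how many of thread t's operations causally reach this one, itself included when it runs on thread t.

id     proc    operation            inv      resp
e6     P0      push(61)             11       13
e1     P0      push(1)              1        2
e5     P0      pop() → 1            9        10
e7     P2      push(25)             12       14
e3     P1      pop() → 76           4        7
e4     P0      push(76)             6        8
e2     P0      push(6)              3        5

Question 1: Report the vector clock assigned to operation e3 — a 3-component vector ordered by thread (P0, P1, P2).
VC(e7, invoked at 12): no causal predecessors; +1 on P2 → (0, 0, 1)
VC(e1, invoked at 1): no causal predecessors; +1 on P0 → (1, 0, 0)
e2 (invocation 3): componentwise max over VC(e1)=(1, 0, 0), +1 at P0, giving (2, 0, 0)
e4 (invocation 6): componentwise max over VC(e2)=(2, 0, 0), +1 at P0, giving (3, 0, 0)
e3 (invocation 4): componentwise max over VC(e4)=(3, 0, 0), +1 at P1, giving (3, 1, 0)
e5 (invocation 9): componentwise max over VC(e1)=(1, 0, 0), VC(e4)=(3, 0, 0), +1 at P0, giving (4, 0, 0)
e6 (invocation 11): componentwise max over VC(e5)=(4, 0, 0), +1 at P0, giving (5, 0, 0)
target: VC(e3) = (3, 1, 0)

(3, 1, 0)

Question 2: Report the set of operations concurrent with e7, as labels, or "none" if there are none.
e7 runs from 12 to 14; window-overlapping ops are concurrent
e1 [1,2]: before
e2 [3,5]: before
e3 [4,7]: before
e4 [6,8]: before
e5 [9,10]: before
e6 [11,13]: concurrent

e6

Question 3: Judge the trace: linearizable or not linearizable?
already the first 10 events (up to e5's response at time 10) admit no linearization; the first 9 still do
checked exhaustively: 3 real-time-consistent orders of 5 completed operations, zero legal LIFO stack replays
one such order, e1, e2, e3, e4, e5, breaks at step 3 where e3 pop() → 76 is illegal
one such order, e1, e2, e4, e3, e5, breaks at step 5 where e5 pop() → 1 is illegal

not linearizable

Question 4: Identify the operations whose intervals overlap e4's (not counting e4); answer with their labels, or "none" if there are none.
e4 spans [6,8]: anything still running between times 6 and 8 counts as concurrent
e1 [1,2]: before
e2 [3,5]: before
e3 [4,7]: concurrent
e5 [9,10]: after
e6 [11,13]: after
e7 [12,14]: after

e3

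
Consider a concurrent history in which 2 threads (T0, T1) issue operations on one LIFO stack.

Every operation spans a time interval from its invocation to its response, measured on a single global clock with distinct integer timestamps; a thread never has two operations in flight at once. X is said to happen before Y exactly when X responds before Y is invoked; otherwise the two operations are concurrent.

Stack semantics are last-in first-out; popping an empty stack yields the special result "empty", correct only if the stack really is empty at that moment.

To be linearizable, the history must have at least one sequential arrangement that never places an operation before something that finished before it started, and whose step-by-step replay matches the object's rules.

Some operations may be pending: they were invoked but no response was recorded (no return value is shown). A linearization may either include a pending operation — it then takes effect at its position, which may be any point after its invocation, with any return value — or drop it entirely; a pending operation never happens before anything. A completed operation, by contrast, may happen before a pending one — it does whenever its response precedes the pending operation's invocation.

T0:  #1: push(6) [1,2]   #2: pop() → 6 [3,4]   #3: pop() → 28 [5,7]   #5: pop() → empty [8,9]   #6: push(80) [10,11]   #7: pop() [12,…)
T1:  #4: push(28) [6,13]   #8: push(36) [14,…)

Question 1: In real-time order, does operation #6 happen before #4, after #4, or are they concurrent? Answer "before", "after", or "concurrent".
concurrent

#6 spans [10,11], #4 spans [6,13]
the intervals overlap in both directions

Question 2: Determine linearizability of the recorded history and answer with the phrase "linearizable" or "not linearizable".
linearizable

one valid linearization: #1, #2, #4, #3, #5, #6
after step 1 (#1 push(6)): stack <6>
after step 2 (#2 pop() → 6): stack <>
after step 3 (#4 push(28)): stack <28>
after step 4 (#3 pop() → 28): stack <>
after step 5 (#5 pop() → empty): stack <>
after step 6 (#6 push(80)): stack <80>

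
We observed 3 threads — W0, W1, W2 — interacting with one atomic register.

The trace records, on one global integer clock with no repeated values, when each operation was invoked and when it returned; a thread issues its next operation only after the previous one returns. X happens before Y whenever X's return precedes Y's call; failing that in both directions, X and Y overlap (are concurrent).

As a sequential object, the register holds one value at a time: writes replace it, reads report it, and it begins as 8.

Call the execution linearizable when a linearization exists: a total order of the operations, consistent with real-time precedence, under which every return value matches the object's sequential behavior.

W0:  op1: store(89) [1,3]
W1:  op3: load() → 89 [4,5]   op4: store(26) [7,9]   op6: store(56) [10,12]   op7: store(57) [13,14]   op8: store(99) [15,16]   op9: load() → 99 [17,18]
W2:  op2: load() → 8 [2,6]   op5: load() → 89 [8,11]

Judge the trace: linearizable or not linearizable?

one valid linearization: op2, op1, op3, op5, op4, op6, op7, op8, op9
1. op2 load() → 8, leaving value 8
2. op1 store(89), leaving value 89
3. op3 load() → 89, leaving value 89
4. op5 load() → 89, leaving value 89
5. op4 store(26), leaving value 26
6. op6 store(56), leaving value 56
7. op7 store(57), leaving value 57
8. op8 store(99), leaving value 99
9. op9 load() → 99, leaving value 99

linearizable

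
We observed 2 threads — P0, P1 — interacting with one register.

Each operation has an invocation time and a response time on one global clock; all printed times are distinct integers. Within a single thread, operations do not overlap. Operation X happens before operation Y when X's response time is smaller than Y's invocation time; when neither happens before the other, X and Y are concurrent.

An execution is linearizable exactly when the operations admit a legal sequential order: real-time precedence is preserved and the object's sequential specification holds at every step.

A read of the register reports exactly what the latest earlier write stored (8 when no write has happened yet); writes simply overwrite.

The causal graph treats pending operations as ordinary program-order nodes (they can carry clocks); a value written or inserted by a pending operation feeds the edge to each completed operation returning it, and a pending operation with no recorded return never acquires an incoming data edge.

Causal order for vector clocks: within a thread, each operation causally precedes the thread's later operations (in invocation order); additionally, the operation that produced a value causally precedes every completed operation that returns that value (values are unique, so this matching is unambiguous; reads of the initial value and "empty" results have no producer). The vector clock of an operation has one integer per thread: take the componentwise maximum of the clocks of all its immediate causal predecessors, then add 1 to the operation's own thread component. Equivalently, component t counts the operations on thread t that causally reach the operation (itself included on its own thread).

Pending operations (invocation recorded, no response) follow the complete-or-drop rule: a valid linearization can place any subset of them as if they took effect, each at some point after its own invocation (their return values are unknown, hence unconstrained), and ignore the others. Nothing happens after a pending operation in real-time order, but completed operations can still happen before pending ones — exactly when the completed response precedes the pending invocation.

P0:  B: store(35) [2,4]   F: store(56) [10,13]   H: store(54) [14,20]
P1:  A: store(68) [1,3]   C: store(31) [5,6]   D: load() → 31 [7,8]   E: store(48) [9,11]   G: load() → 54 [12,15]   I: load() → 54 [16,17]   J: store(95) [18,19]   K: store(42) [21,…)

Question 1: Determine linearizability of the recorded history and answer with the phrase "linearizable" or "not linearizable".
one valid linearization: A, B, C, D, E, F, H, G, I, J
after step 1 (A store(68)): value 68
after step 2 (B store(35)): value 35
after step 3 (C store(31)): value 31
after step 4 (D load() → 31): value 31
after step 5 (E store(48)): value 48
after step 6 (F store(56)): value 56
after step 7 (H store(54)): value 54
after step 8 (G load() → 54): value 54
after step 9 (I load() → 54): value 54
after step 10 (J store(95)): value 95

linearizable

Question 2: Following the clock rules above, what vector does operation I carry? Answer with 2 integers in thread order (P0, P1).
A, invoked 1, has no incoming edges; only P1's bump applies → (0, 1)
B, invoked 2, has no incoming edges; only P0's bump applies → (1, 0)
merge at C (invoked 5): VC(A)=(0, 1), own-thread bump on P1 → (0, 2)
merge at F (invoked 10): VC(B)=(1, 0), own-thread bump on P0 → (2, 0)
merge at D (invoked 7): VC(C)=(0, 2), own-thread bump on P1 → (0, 3)
merge at H (invoked 14): VC(F)=(2, 0), own-thread bump on P0 → (3, 0)
merge at E (invoked 9): VC(D)=(0, 3), own-thread bump on P1 → (0, 4)
merge at G (invoked 12): VC(E)=(0, 4), VC(H)=(3, 0), own-thread bump on P1 → (3, 5)
merge at I (invoked 16): VC(G)=(3, 5), VC(H)=(3, 0), own-thread bump on P1 → (3, 6)
merge at J (invoked 18): VC(I)=(3, 6), own-thread bump on P1 → (3, 7)
merge at K (invoked 21): VC(J)=(3, 7), own-thread bump on P1 → (3, 8)
target: VC(I) = (3, 6)

(3, 6)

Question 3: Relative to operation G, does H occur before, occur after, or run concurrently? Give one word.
H spans [14,20], G spans [12,15]
the intervals overlap in both directions

concurrent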